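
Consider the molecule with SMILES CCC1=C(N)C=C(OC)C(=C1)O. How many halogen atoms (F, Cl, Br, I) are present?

Scan the SMILES for the halogen motif — none present.
Groups that are present: 1 ether, 1 hydroxyl, 1 primary amine.

0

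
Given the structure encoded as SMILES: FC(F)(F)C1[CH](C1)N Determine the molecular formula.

Walk through each heavy atom and fill implicit hydrogens from standard valence (C 4, N 3, O 2, S 2, halogen 1):
  atom 1: F (halogen, monovalent) → 0 H
  atom 2: C, bond orders sum to 4 (valence 4) → 0 H
  atom 3: F (halogen, monovalent) → 0 H
  atom 4: F (halogen, monovalent) → 0 H
  atom 5: C, bond orders sum to 3 (valence 4) → 1 H
  atom 6: C with explicit H count 1
  atom 7: C, bond orders sum to 2 (valence 4) → 2 H
  atom 8: N, bond orders sum to 1 (valence 3) → 2 H
Totals → C:4, H:6, F:3, N:1.

C4H6F3N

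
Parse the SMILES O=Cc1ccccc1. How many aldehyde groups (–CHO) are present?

The aldehyde motif appears at heavy-atom position 2 in the SMILES.
Aldehyde count: 1.

1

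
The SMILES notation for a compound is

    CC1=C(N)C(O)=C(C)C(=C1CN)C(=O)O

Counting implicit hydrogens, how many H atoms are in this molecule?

14

Walk through each heavy atom and fill implicit hydrogens from standard valence (C 4, N 3, O 2, S 2, halogen 1):
  atom 1: C, bond orders sum to 1 (valence 4) → 3 H
  atom 2: C, bond orders sum to 4 (valence 4) → 0 H
  atom 3: C, bond orders sum to 4 (valence 4) → 0 H
  atom 4: N, bond orders sum to 1 (valence 3) → 2 H
  atom 5: C, bond orders sum to 4 (valence 4) → 0 H
  atom 6: O, bond orders sum to 1 (valence 2) → 1 H
  atom 7: C, bond orders sum to 4 (valence 4) → 0 H
  atom 8: C, bond orders sum to 1 (valence 4) → 3 H
  atom 9: C, bond orders sum to 4 (valence 4) → 0 H
  atom 10: C, bond orders sum to 4 (valence 4) → 0 H
  atom 11: C, bond orders sum to 2 (valence 4) → 2 H
  atom 12: N, bond orders sum to 1 (valence 3) → 2 H
  atom 13: C, bond orders sum to 4 (valence 4) → 0 H
  atom 14: O, bond orders sum to 2 (valence 2) → 0 H
  atom 15: O, bond orders sum to 1 (valence 2) → 1 H
Total hydrogens: 14.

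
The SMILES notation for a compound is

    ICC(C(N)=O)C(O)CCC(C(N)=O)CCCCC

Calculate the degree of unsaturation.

Degree of unsaturation = (number of rings) + (number of π bonds).
Ring closures in the SMILES: 0.
π bonds: 2 double bonds (each 1 DoU) → 2 DoU from unsaturation.
Total DoU = 0 + 2 = 2.

2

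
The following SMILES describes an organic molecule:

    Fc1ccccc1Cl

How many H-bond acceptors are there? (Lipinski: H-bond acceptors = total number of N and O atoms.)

N atoms: 0; O atoms: 0.
Lipinski HBA = 0 + 0 = 0.

0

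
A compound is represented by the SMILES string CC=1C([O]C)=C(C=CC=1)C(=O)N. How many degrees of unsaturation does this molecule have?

5

Degree of unsaturation = (number of rings) + (number of π bonds).
Ring closures in the SMILES: 1.
π bonds: 4 double bonds (each 1 DoU) → 4 DoU from unsaturation.
Total DoU = 1 + 4 = 5.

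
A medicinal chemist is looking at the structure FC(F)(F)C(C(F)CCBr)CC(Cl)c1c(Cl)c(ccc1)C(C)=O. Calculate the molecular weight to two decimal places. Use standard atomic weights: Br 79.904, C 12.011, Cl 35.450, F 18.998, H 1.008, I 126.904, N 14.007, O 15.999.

First, the molecular formula is C15H15BrCl2F4O (counting implicit H from valence).
  Br: 1 × 79.904 = 79.904
  C: 15 × 12.011 = 180.165
  Cl: 2 × 35.450 = 70.900
  F: 4 × 18.998 = 75.992
  H: 15 × 1.008 = 15.120
  O: 1 × 15.999 = 15.999
Sum: 1×79.904 + 15×12.011 + 2×35.450 + 4×18.998 + 15×1.008 + 1×15.999 = 438.080 → 438.08 g/mol.

438.08 g/mol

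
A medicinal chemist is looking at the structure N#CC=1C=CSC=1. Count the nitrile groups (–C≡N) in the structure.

The nitrile motif appears at heavy-atom position 2 in the SMILES.
Nitrile count: 1.

1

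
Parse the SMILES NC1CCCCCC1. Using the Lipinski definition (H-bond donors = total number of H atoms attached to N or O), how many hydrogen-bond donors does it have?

Donors: find every N or O and count the H atoms it carries.
  atom 1 (N): bond orders sum to 1 → 2 H
Lipinski HBD = 2.

2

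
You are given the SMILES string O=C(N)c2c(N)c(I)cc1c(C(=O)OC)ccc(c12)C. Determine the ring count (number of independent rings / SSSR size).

In SMILES, each pair of matching ring-closure digits denotes one ring-closing bond; the number of such bonds equals the number of independent rings.
Ring-closure bonds here: 2.

2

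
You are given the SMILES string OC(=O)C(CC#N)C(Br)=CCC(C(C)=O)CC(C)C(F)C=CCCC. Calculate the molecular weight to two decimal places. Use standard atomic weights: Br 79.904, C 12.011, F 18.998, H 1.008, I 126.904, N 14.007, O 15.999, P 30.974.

416.33 g/mol

First, the molecular formula is C19H27BrFNO3 (counting implicit H from valence).
  Br: 1 × 79.904 = 79.904
  C: 19 × 12.011 = 228.209
  F: 1 × 18.998 = 18.998
  H: 27 × 1.008 = 27.216
  N: 1 × 14.007 = 14.007
  O: 3 × 15.999 = 47.997
Sum: 1×79.904 + 19×12.011 + 1×18.998 + 27×1.008 + 1×14.007 + 3×15.999 = 416.331 → 416.33 g/mol.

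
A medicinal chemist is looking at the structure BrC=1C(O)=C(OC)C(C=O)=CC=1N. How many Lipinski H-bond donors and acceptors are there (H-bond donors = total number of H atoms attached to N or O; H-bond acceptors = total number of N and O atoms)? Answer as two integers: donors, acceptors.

3, 4

Donors: find every N or O and count the H atoms it carries.
  atom 4 (O): bond orders sum to 1 → 1 H
  atom 6 (O): bond orders sum to 2 → 0 H
  atom 10 (O): bond orders sum to 2 → 0 H
  atom 13 (N): bond orders sum to 1 → 2 H
Lipinski HBD = 3.
Acceptors: N atoms = 1, O atoms = 3 → HBA = 4.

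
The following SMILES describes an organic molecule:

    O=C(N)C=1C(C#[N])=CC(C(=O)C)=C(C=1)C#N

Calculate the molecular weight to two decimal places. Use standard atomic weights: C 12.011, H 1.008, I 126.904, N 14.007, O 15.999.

213.20 g/mol

First, the molecular formula is C11H7N3O2 (counting implicit H from valence).
  C: 11 × 12.011 = 132.121
  H: 7 × 1.008 = 7.056
  N: 3 × 14.007 = 42.021
  O: 2 × 15.999 = 31.998
Sum: 11×12.011 + 7×1.008 + 3×14.007 + 2×15.999 = 213.196 → 213.20 g/mol.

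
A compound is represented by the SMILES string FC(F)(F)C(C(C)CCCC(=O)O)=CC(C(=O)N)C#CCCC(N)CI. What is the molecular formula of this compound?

Walk through each heavy atom and fill implicit hydrogens from standard valence (C 4, N 3, O 2, S 2, halogen 1):
  atom 1: F (halogen, monovalent) → 0 H
  atom 2: C, bond orders sum to 4 (valence 4) → 0 H
  atom 3: F (halogen, monovalent) → 0 H
  atom 4: F (halogen, monovalent) → 0 H
  atom 5: C, bond orders sum to 4 (valence 4) → 0 H
  atom 6: C, bond orders sum to 3 (valence 4) → 1 H
  atom 7: C, bond orders sum to 1 (valence 4) → 3 H
  atom 8: C, bond orders sum to 2 (valence 4) → 2 H
  atom 9: C, bond orders sum to 2 (valence 4) → 2 H
  atom 10: C, bond orders sum to 2 (valence 4) → 2 H
  atom 11: C, bond orders sum to 4 (valence 4) → 0 H
  atom 12: O, bond orders sum to 2 (valence 2) → 0 H
  atom 13: O, bond orders sum to 1 (valence 2) → 1 H
  atom 14: C, bond orders sum to 3 (valence 4) → 1 H
  atom 15: C, bond orders sum to 3 (valence 4) → 1 H
  atom 16: C, bond orders sum to 4 (valence 4) → 0 H
  atom 17: O, bond orders sum to 2 (valence 2) → 0 H
  atom 18: N, bond orders sum to 1 (valence 3) → 2 H
  atom 19: C, bond orders sum to 4 (valence 4) → 0 H
  atom 20: C, bond orders sum to 4 (valence 4) → 0 H
  atom 21: C, bond orders sum to 2 (valence 4) → 2 H
  atom 22: C, bond orders sum to 2 (valence 4) → 2 H
  atom 23: C, bond orders sum to 3 (valence 4) → 1 H
  atom 24: N, bond orders sum to 1 (valence 3) → 2 H
  atom 25: C, bond orders sum to 2 (valence 4) → 2 H
  atom 26: I (halogen, monovalent) → 0 H
Totals → C:17, H:24, F:3, I:1, N:2, O:3.

C17H24F3IN2O3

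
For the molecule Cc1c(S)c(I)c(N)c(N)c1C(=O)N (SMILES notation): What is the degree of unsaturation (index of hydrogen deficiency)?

5

Molecular formula: C8H10IN3OS.
DoU = (2C + 2 + N − H − X) / 2, where X is the halogen count and O/S are ignored.
    = (2·8 + 2 + 3 − 10 − 1) / 2 = 10 / 2 = 5.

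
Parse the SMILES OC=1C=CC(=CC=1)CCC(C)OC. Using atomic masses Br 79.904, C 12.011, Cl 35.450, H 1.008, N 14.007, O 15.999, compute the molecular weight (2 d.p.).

First, the molecular formula is C11H16O2 (counting implicit H from valence).
  C: 11 × 12.011 = 132.121
  H: 16 × 1.008 = 16.128
  O: 2 × 15.999 = 31.998
Sum: 11×12.011 + 16×1.008 + 2×15.999 = 180.247 → 180.25 g/mol.

180.25 g/mol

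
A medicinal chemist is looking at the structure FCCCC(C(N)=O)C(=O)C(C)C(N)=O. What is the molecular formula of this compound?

C9H15FN2O3

Walk through each heavy atom and fill implicit hydrogens from standard valence (C 4, N 3, O 2, S 2, halogen 1):
  atom 1: F (halogen, monovalent) → 0 H
  atom 2: C, bond orders sum to 2 (valence 4) → 2 H
  atom 3: C, bond orders sum to 2 (valence 4) → 2 H
  atom 4: C, bond orders sum to 2 (valence 4) → 2 H
  atom 5: C, bond orders sum to 3 (valence 4) → 1 H
  atom 6: C, bond orders sum to 4 (valence 4) → 0 H
  atom 7: N, bond orders sum to 1 (valence 3) → 2 H
  atom 8: O, bond orders sum to 2 (valence 2) → 0 H
  atom 9: C, bond orders sum to 4 (valence 4) → 0 H
  atom 10: O, bond orders sum to 2 (valence 2) → 0 H
  atom 11: C, bond orders sum to 3 (valence 4) → 1 H
  atom 12: C, bond orders sum to 1 (valence 4) → 3 H
  atom 13: C, bond orders sum to 4 (valence 4) → 0 H
  atom 14: N, bond orders sum to 1 (valence 3) → 2 H
  atom 15: O, bond orders sum to 2 (valence 2) → 0 H
Totals → C:9, H:15, F:1, N:2, O:3.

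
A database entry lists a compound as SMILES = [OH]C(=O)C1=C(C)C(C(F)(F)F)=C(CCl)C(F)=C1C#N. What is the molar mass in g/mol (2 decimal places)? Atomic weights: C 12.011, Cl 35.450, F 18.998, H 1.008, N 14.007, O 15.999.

First, the molecular formula is C11H6ClF4NO2 (counting implicit H from valence).
  C: 11 × 12.011 = 132.121
  Cl: 1 × 35.450 = 35.450
  F: 4 × 18.998 = 75.992
  H: 6 × 1.008 = 6.048
  N: 1 × 14.007 = 14.007
  O: 2 × 15.999 = 31.998
Sum: 11×12.011 + 1×35.450 + 4×18.998 + 6×1.008 + 1×14.007 + 2×15.999 = 295.616 → 295.62 g/mol.

295.62 g/mol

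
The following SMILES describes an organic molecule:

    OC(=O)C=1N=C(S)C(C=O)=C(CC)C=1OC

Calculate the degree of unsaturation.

Degree of unsaturation = (number of rings) + (number of π bonds).
Ring closures in the SMILES: 1.
π bonds: 5 double bonds (each 1 DoU) → 5 DoU from unsaturation.
Total DoU = 1 + 5 = 6.

6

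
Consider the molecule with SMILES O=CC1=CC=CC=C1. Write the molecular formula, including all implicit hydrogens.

C7H6O

Walk through each heavy atom and fill implicit hydrogens from standard valence (C 4, N 3, O 2, S 2, halogen 1):
  atom 1: O, bond orders sum to 2 (valence 2) → 0 H
  atom 2: C, bond orders sum to 3 (valence 4) → 1 H
  atom 3: C, bond orders sum to 4 (valence 4) → 0 H
  atom 4: C, bond orders sum to 3 (valence 4) → 1 H
  atom 5: C, bond orders sum to 3 (valence 4) → 1 H
  atom 6: C, bond orders sum to 3 (valence 4) → 1 H
  atom 7: C, bond orders sum to 3 (valence 4) → 1 H
  atom 8: C, bond orders sum to 3 (valence 4) → 1 H
Totals → C:7, H:6, O:1.
In Hill order: C7H6O.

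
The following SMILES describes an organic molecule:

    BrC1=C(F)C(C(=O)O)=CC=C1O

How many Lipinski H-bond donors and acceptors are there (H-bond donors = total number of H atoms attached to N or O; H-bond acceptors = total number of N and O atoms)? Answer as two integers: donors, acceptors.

Donors: find every N or O and count the H atoms it carries.
  atom 7 (O): bond orders sum to 2 → 0 H
  atom 8 (O): bond orders sum to 1 → 1 H
  atom 12 (O): bond orders sum to 1 → 1 H
Lipinski HBD = 2.
Acceptors: N atoms = 0, O atoms = 3 → HBA = 3.

2, 3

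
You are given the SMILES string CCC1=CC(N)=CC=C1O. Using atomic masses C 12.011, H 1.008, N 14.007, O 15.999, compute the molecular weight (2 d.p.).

137.18 g/mol

First, the molecular formula is C8H11NO (counting implicit H from valence).
  C: 8 × 12.011 = 96.088
  H: 11 × 1.008 = 11.088
  N: 1 × 14.007 = 14.007
  O: 1 × 15.999 = 15.999
Sum: 8×12.011 + 11×1.008 + 1×14.007 + 1×15.999 = 137.182 → 137.18 g/mol.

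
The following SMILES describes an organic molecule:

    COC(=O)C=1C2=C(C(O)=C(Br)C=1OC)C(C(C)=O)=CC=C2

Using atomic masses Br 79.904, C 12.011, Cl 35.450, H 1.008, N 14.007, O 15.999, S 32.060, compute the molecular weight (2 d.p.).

353.17 g/mol

First, the molecular formula is C15H13BrO5 (counting implicit H from valence).
  Br: 1 × 79.904 = 79.904
  C: 15 × 12.011 = 180.165
  H: 13 × 1.008 = 13.104
  O: 5 × 15.999 = 79.995
Sum: 1×79.904 + 15×12.011 + 13×1.008 + 5×15.999 = 353.168 → 353.17 g/mol.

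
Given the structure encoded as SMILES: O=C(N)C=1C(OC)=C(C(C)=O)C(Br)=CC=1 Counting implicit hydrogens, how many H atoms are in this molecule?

Walk through each heavy atom and fill implicit hydrogens from standard valence (C 4, N 3, O 2, S 2, halogen 1):
  atom 1: O, bond orders sum to 2 (valence 2) → 0 H
  atom 2: C, bond orders sum to 4 (valence 4) → 0 H
  atom 3: N, bond orders sum to 1 (valence 3) → 2 H
  atom 4: C, bond orders sum to 4 (valence 4) → 0 H
  atom 5: C, bond orders sum to 4 (valence 4) → 0 H
  atom 6: O, bond orders sum to 2 (valence 2) → 0 H
  atom 7: C, bond orders sum to 1 (valence 4) → 3 H
  atom 8: C, bond orders sum to 4 (valence 4) → 0 H
  atom 9: C, bond orders sum to 4 (valence 4) → 0 H
  atom 10: C, bond orders sum to 1 (valence 4) → 3 H
  atom 11: O, bond orders sum to 2 (valence 2) → 0 H
  atom 12: C, bond orders sum to 4 (valence 4) → 0 H
  atom 13: Br (halogen, monovalent) → 0 H
  atom 14: C, bond orders sum to 3 (valence 4) → 1 H
  atom 15: C, bond orders sum to 3 (valence 4) → 1 H
Total hydrogens: 10.

10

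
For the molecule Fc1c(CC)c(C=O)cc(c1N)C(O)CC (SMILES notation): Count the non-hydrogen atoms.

Every atom symbol written in the SMILES (organic subset) is one heavy atom; implicit H are not written.
Heavy atoms by element → C:12, F:1, N:1, O:2.
Total: 16.

16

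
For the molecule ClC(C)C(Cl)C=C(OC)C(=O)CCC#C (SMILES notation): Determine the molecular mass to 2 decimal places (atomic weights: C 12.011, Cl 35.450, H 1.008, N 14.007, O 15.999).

249.13 g/mol

First, the molecular formula is C11H14Cl2O2 (counting implicit H from valence).
  C: 11 × 12.011 = 132.121
  Cl: 2 × 35.450 = 70.900
  H: 14 × 1.008 = 14.112
  O: 2 × 15.999 = 31.998
Sum: 11×12.011 + 2×35.450 + 14×1.008 + 2×15.999 = 249.131 → 249.13 g/mol.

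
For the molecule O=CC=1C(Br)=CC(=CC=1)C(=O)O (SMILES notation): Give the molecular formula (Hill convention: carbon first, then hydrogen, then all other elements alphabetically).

Walk through each heavy atom and fill implicit hydrogens from standard valence (C 4, N 3, O 2, S 2, halogen 1):
  atom 1: O, bond orders sum to 2 (valence 2) → 0 H
  atom 2: C, bond orders sum to 3 (valence 4) → 1 H
  atom 3: C, bond orders sum to 4 (valence 4) → 0 H
  atom 4: C, bond orders sum to 4 (valence 4) → 0 H
  atom 5: Br (halogen, monovalent) → 0 H
  atom 6: C, bond orders sum to 3 (valence 4) → 1 H
  atom 7: C, bond orders sum to 4 (valence 4) → 0 H
  atom 8: C, bond orders sum to 3 (valence 4) → 1 H
  atom 9: C, bond orders sum to 3 (valence 4) → 1 H
  atom 10: C, bond orders sum to 4 (valence 4) → 0 H
  atom 11: O, bond orders sum to 2 (valence 2) → 0 H
  atom 12: O, bond orders sum to 1 (valence 2) → 1 H
Totals → C:8, H:5, Br:1, O:3.

C8H5BrO3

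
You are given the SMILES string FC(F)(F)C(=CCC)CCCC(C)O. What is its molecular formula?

C10H17F3O

Walk through each heavy atom and fill implicit hydrogens from standard valence (C 4, N 3, O 2, S 2, halogen 1):
  atom 1: F (halogen, monovalent) → 0 H
  atom 2: C, bond orders sum to 4 (valence 4) → 0 H
  atom 3: F (halogen, monovalent) → 0 H
  atom 4: F (halogen, monovalent) → 0 H
  atom 5: C, bond orders sum to 4 (valence 4) → 0 H
  atom 6: C, bond orders sum to 3 (valence 4) → 1 H
  atom 7: C, bond orders sum to 2 (valence 4) → 2 H
  atom 8: C, bond orders sum to 1 (valence 4) → 3 H
  atom 9: C, bond orders sum to 2 (valence 4) → 2 H
  atom 10: C, bond orders sum to 2 (valence 4) → 2 H
  atom 11: C, bond orders sum to 2 (valence 4) → 2 H
  atom 12: C, bond orders sum to 3 (valence 4) → 1 H
  atom 13: C, bond orders sum to 1 (valence 4) → 3 H
  atom 14: O, bond orders sum to 1 (valence 2) → 1 H
Totals → C:10, H:17, F:3, O:1.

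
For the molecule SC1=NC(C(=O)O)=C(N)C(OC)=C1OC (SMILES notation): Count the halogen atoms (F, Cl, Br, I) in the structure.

0

Scan the SMILES for the halogen motif — none present.
Groups that are present: 1 carboxylic acid, 2 ether, 1 primary amine, 1 thiol.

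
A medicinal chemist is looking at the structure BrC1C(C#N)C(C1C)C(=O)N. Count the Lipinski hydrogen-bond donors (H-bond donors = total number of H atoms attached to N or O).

Donors: find every N or O and count the H atoms it carries.
  atom 5 (N): bond orders sum to 3 → 0 H
  atom 10 (O): bond orders sum to 2 → 0 H
  atom 11 (N): bond orders sum to 1 → 2 H
Lipinski HBD = 2.

2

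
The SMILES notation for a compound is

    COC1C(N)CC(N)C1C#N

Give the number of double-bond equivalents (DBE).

3

Molecular formula: C7H13N3O.
DoU = (2C + 2 + N − H − X) / 2, where X is the halogen count and O/S are ignored.
    = (2·7 + 2 + 3 − 13 − 0) / 2 = 6 / 2 = 3.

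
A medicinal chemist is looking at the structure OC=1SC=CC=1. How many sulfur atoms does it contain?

Scan the SMILES for S atoms (remember two-letter symbols like Cl and Br are single atoms).
Sulfur count: 1.

1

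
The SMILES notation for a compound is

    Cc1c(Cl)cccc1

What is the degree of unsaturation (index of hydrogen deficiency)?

Molecular formula: C7H7Cl.
DoU = (2C + 2 + N − H − X) / 2, where X is the halogen count and O/S are ignored.
    = (2·7 + 2 + 0 − 7 − 1) / 2 = 8 / 2 = 4.

4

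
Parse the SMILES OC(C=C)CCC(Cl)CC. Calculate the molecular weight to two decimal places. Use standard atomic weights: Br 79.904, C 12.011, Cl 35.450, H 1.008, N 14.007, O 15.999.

162.66 g/mol

First, the molecular formula is C8H15ClO (counting implicit H from valence).
  C: 8 × 12.011 = 96.088
  Cl: 1 × 35.450 = 35.450
  H: 15 × 1.008 = 15.120
  O: 1 × 15.999 = 15.999
Sum: 8×12.011 + 1×35.450 + 15×1.008 + 1×15.999 = 162.657 → 162.66 g/mol.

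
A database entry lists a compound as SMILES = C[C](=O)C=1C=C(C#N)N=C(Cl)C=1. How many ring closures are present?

In SMILES, each pair of matching ring-closure digits denotes one ring-closing bond; the number of such bonds equals the number of independent rings.
Ring-closure bonds here: 1.

1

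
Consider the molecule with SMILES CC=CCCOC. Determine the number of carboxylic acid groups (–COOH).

Scan the SMILES for the carboxylic acid motif — none present.
Groups that are present: 1 alkene, 1 ether.

0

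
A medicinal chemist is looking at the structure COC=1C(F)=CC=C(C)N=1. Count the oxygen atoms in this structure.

1

Scan the SMILES for O atoms (remember two-letter symbols like Cl and Br are single atoms).
Oxygen count: 1.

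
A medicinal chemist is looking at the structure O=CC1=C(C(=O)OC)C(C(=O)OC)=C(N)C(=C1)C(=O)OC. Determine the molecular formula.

C13H13NO7

Walk through each heavy atom and fill implicit hydrogens from standard valence (C 4, N 3, O 2, S 2, halogen 1):
  atom 1: O, bond orders sum to 2 (valence 2) → 0 H
  atom 2: C, bond orders sum to 3 (valence 4) → 1 H
  atom 3: C, bond orders sum to 4 (valence 4) → 0 H
  atom 4: C, bond orders sum to 4 (valence 4) → 0 H
  atom 5: C, bond orders sum to 4 (valence 4) → 0 H
  atom 6: O, bond orders sum to 2 (valence 2) → 0 H
  atom 7: O, bond orders sum to 2 (valence 2) → 0 H
  atom 8: C, bond orders sum to 1 (valence 4) → 3 H
  atom 9: C, bond orders sum to 4 (valence 4) → 0 H
  atom 10: C, bond orders sum to 4 (valence 4) → 0 H
  atom 11: O, bond orders sum to 2 (valence 2) → 0 H
  atom 12: O, bond orders sum to 2 (valence 2) → 0 H
  atom 13: C, bond orders sum to 1 (valence 4) → 3 H
  atom 14: C, bond orders sum to 4 (valence 4) → 0 H
  atom 15: N, bond orders sum to 1 (valence 3) → 2 H
  atom 16: C, bond orders sum to 4 (valence 4) → 0 H
  atom 17: C, bond orders sum to 3 (valence 4) → 1 H
  atom 18: C, bond orders sum to 4 (valence 4) → 0 H
  atom 19: O, bond orders sum to 2 (valence 2) → 0 H
  atom 20: O, bond orders sum to 2 (valence 2) → 0 H
  atom 21: C, bond orders sum to 1 (valence 4) → 3 H
Totals → C:13, H:13, N:1, O:7.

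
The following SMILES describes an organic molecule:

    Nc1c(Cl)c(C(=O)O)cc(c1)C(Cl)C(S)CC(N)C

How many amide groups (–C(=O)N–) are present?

0

Scan the SMILES for the amide motif — none present.
Groups that are present: 1 carboxylic acid, 2 primary amine, 1 thiol.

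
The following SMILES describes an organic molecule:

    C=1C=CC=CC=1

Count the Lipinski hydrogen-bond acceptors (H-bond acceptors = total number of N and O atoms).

0

N atoms: 0; O atoms: 0.
Lipinski HBA = 0 + 0 = 0.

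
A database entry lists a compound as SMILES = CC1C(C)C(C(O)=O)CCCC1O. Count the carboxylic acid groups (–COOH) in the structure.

The carboxylic acid motif appears at heavy-atom position 6 in the SMILES.
Other groups present: 1 hydroxyl.
Carboxylic acid count: 1.

1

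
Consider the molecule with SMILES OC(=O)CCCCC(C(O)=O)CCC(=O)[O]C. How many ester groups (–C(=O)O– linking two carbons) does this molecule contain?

The ester motif appears at heavy-atom position 14 in the SMILES.
Other groups present: 2 carboxylic acid.
Ester count: 1.

1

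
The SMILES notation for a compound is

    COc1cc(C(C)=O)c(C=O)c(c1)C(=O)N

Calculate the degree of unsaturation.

7

Molecular formula: C11H11NO4.
DoU = (2C + 2 + N − H − X) / 2, where X is the halogen count and O/S are ignored.
    = (2·11 + 2 + 1 − 11 − 0) / 2 = 14 / 2 = 7.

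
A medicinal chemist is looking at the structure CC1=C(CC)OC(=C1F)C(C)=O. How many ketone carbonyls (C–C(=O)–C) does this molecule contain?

The ketone motif appears at heavy-atom position 10 in the SMILES.
Ketone count: 1.

1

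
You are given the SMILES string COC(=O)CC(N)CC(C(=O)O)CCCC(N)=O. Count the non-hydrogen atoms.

Every atom symbol written in the SMILES (organic subset) is one heavy atom; implicit H are not written.
Heavy atoms by element → C:11, N:2, O:5.
Total: 18.

18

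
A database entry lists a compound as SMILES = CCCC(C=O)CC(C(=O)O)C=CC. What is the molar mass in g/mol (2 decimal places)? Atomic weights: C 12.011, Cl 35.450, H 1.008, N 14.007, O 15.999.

198.26 g/mol

First, the molecular formula is C11H18O3 (counting implicit H from valence).
  C: 11 × 12.011 = 132.121
  H: 18 × 1.008 = 18.144
  O: 3 × 15.999 = 47.997
Sum: 11×12.011 + 18×1.008 + 3×15.999 = 198.262 → 198.26 g/mol.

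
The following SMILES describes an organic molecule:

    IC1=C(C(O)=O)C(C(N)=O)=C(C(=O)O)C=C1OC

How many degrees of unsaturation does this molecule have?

7

Molecular formula: C10H8INO6.
DoU = (2C + 2 + N − H − X) / 2, where X is the halogen count and O/S are ignored.
    = (2·10 + 2 + 1 − 8 − 1) / 2 = 14 / 2 = 7.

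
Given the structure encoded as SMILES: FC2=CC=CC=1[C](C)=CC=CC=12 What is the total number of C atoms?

11

Count every carbon token in the SMILES (each C, including those in ring-closure positions and inside branches).
Carbon count: 11.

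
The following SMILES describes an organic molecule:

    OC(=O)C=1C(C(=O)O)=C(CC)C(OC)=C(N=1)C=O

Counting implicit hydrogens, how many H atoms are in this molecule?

Walk through each heavy atom and fill implicit hydrogens from standard valence (C 4, N 3, O 2, S 2, halogen 1):
  atom 1: O, bond orders sum to 1 (valence 2) → 1 H
  atom 2: C, bond orders sum to 4 (valence 4) → 0 H
  atom 3: O, bond orders sum to 2 (valence 2) → 0 H
  atom 4: C, bond orders sum to 4 (valence 4) → 0 H
  atom 5: C, bond orders sum to 4 (valence 4) → 0 H
  atom 6: C, bond orders sum to 4 (valence 4) → 0 H
  atom 7: O, bond orders sum to 2 (valence 2) → 0 H
  atom 8: O, bond orders sum to 1 (valence 2) → 1 H
  atom 9: C, bond orders sum to 4 (valence 4) → 0 H
  atom 10: C, bond orders sum to 2 (valence 4) → 2 H
  atom 11: C, bond orders sum to 1 (valence 4) → 3 H
  atom 12: C, bond orders sum to 4 (valence 4) → 0 H
  atom 13: O, bond orders sum to 2 (valence 2) → 0 H
  atom 14: C, bond orders sum to 1 (valence 4) → 3 H
  atom 15: C, bond orders sum to 4 (valence 4) → 0 H
  atom 16: N, bond orders sum to 3 (valence 3) → 0 H
  atom 17: C, bond orders sum to 3 (valence 4) → 1 H
  atom 18: O, bond orders sum to 2 (valence 2) → 0 H
Total hydrogens: 11.

11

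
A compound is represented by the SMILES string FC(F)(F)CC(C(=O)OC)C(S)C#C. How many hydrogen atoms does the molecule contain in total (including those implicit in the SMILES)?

Walk through each heavy atom and fill implicit hydrogens from standard valence (C 4, N 3, O 2, S 2, halogen 1):
  atom 1: F (halogen, monovalent) → 0 H
  atom 2: C, bond orders sum to 4 (valence 4) → 0 H
  atom 3: F (halogen, monovalent) → 0 H
  atom 4: F (halogen, monovalent) → 0 H
  atom 5: C, bond orders sum to 2 (valence 4) → 2 H
  atom 6: C, bond orders sum to 3 (valence 4) → 1 H
  atom 7: C, bond orders sum to 4 (valence 4) → 0 H
  atom 8: O, bond orders sum to 2 (valence 2) → 0 H
  atom 9: O, bond orders sum to 2 (valence 2) → 0 H
  atom 10: C, bond orders sum to 1 (valence 4) → 3 H
  atom 11: C, bond orders sum to 3 (valence 4) → 1 H
  atom 12: S, bond orders sum to 1 (valence 2) → 1 H
  atom 13: C, bond orders sum to 4 (valence 4) → 0 H
  atom 14: C, bond orders sum to 3 (valence 4) → 1 H
Total hydrogens: 9.

9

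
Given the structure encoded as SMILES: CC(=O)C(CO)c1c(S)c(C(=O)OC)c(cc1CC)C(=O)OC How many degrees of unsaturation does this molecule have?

Molecular formula: C16H20O6S.
DoU = (2C + 2 + N − H − X) / 2, where X is the halogen count and O/S are ignored.
    = (2·16 + 2 + 0 − 20 − 0) / 2 = 14 / 2 = 7.

7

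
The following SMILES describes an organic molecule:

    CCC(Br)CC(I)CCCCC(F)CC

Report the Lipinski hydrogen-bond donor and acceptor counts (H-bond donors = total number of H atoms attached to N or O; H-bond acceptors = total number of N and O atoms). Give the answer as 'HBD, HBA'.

Donors: find every N or O and count the H atoms it carries.
  (no N or O atoms present)
Lipinski HBD = 0.
Acceptors: N atoms = 0, O atoms = 0 → HBA = 0.

0, 0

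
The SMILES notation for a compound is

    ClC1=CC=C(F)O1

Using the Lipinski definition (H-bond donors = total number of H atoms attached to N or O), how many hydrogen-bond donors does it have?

0

Donors: find every N or O and count the H atoms it carries.
  atom 7 (O): bond orders sum to 2 → 0 H
Lipinski HBD = 0.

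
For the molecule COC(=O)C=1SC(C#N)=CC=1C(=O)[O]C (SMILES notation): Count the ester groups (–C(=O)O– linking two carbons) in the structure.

2

The ester motif appears at heavy-atom positions 3, 12 in the SMILES.
Other groups present: 1 nitrile.
Ester count: 2.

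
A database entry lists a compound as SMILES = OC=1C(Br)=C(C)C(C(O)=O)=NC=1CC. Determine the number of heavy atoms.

Every atom symbol written in the SMILES (organic subset) is one heavy atom; implicit H are not written.
Heavy atoms by element → Br:1, C:9, N:1, O:3.
Total: 14.

14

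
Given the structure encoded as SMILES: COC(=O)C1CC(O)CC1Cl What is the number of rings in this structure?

1

In SMILES, each pair of matching ring-closure digits denotes one ring-closing bond; the number of such bonds equals the number of independent rings.
Ring-closure bonds here: 1.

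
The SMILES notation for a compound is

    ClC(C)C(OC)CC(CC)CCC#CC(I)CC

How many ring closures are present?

0

In SMILES, each pair of matching ring-closure digits denotes one ring-closing bond; the number of such bonds equals the number of independent rings.
Ring-closure bonds here: 0.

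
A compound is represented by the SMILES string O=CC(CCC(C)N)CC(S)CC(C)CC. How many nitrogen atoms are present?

1

Scan the SMILES for N atoms (remember two-letter symbols like Cl and Br are single atoms).
Nitrogen count: 1.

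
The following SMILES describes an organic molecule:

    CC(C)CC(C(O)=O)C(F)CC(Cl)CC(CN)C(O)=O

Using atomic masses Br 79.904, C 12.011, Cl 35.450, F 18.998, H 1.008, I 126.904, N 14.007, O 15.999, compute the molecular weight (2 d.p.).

311.78 g/mol

First, the molecular formula is C13H23ClFNO4 (counting implicit H from valence).
  C: 13 × 12.011 = 156.143
  Cl: 1 × 35.450 = 35.450
  F: 1 × 18.998 = 18.998
  H: 23 × 1.008 = 23.184
  N: 1 × 14.007 = 14.007
  O: 4 × 15.999 = 63.996
Sum: 13×12.011 + 1×35.450 + 1×18.998 + 23×1.008 + 1×14.007 + 4×15.999 = 311.778 → 311.78 g/mol.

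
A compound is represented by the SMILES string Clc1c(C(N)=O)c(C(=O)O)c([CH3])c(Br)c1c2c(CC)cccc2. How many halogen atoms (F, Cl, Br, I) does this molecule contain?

2

Halogen atoms appear at heavy-atom positions 1, 14 (1×Br, 1×Cl).
Other groups present: 1 amide, 1 carboxylic acid.
Halogen count: 2.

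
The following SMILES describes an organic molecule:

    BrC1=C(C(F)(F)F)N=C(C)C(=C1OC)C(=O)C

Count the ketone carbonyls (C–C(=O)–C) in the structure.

1

The ketone motif appears at heavy-atom position 15 in the SMILES.
Other groups present: 1 ether.
Ketone count: 1.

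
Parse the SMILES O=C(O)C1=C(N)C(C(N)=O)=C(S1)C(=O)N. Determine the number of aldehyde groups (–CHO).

Scan the SMILES for the aldehyde motif — none present.
Groups that are present: 2 amide, 1 carboxylic acid, 1 primary amine.

0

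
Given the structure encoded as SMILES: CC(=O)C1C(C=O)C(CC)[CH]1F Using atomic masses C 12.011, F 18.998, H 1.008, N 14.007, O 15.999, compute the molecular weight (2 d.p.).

First, the molecular formula is C9H13FO2 (counting implicit H from valence).
  C: 9 × 12.011 = 108.099
  F: 1 × 18.998 = 18.998
  H: 13 × 1.008 = 13.104
  O: 2 × 15.999 = 31.998
Sum: 9×12.011 + 1×18.998 + 13×1.008 + 2×15.999 = 172.199 → 172.20 g/mol.

172.20 g/mol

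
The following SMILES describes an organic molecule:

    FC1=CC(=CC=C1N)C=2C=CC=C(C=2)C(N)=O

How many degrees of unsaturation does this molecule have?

9

Degree of unsaturation = (number of rings) + (number of π bonds).
Ring closures in the SMILES: 2.
π bonds: 7 double bonds (each 1 DoU) → 7 DoU from unsaturation.
Total DoU = 2 + 7 = 9.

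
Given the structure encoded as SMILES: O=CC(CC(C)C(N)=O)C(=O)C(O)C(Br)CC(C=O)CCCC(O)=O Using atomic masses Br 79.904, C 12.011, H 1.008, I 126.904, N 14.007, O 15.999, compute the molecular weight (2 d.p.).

422.27 g/mol

First, the molecular formula is C16H24BrNO7 (counting implicit H from valence).
  Br: 1 × 79.904 = 79.904
  C: 16 × 12.011 = 192.176
  H: 24 × 1.008 = 24.192
  N: 1 × 14.007 = 14.007
  O: 7 × 15.999 = 111.993
Sum: 1×79.904 + 16×12.011 + 24×1.008 + 1×14.007 + 7×15.999 = 422.272 → 422.27 g/mol.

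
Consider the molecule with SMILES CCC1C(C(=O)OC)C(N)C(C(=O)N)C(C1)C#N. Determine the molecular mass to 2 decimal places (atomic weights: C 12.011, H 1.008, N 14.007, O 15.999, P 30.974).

253.30 g/mol

First, the molecular formula is C12H19N3O3 (counting implicit H from valence).
  C: 12 × 12.011 = 144.132
  H: 19 × 1.008 = 19.152
  N: 3 × 14.007 = 42.021
  O: 3 × 15.999 = 47.997
Sum: 12×12.011 + 19×1.008 + 3×14.007 + 3×15.999 = 253.302 → 253.30 g/mol.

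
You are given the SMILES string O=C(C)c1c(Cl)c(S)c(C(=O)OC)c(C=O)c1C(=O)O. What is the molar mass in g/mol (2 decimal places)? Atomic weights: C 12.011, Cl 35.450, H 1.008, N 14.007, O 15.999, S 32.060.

First, the molecular formula is C12H9ClO6S (counting implicit H from valence).
  C: 12 × 12.011 = 144.132
  Cl: 1 × 35.450 = 35.450
  H: 9 × 1.008 = 9.072
  O: 6 × 15.999 = 95.994
  S: 1 × 32.060 = 32.060
Sum: 12×12.011 + 1×35.450 + 9×1.008 + 6×15.999 + 1×32.060 = 316.708 → 316.71 g/mol.

316.71 g/mol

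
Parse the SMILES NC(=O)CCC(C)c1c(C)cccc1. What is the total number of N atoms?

1

Scan the SMILES for N atoms (remember two-letter symbols like Cl and Br are single atoms).
Nitrogen count: 1.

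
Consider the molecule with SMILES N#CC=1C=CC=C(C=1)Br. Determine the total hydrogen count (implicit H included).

Walk through each heavy atom and fill implicit hydrogens from standard valence (C 4, N 3, O 2, S 2, halogen 1):
  atom 1: N, bond orders sum to 3 (valence 3) → 0 H
  atom 2: C, bond orders sum to 4 (valence 4) → 0 H
  atom 3: C, bond orders sum to 4 (valence 4) → 0 H
  atom 4: C, bond orders sum to 3 (valence 4) → 1 H
  atom 5: C, bond orders sum to 3 (valence 4) → 1 H
  atom 6: C, bond orders sum to 3 (valence 4) → 1 H
  atom 7: C, bond orders sum to 4 (valence 4) → 0 H
  atom 8: C, bond orders sum to 3 (valence 4) → 1 H
  atom 9: Br (halogen, monovalent) → 0 H
Total hydrogens: 4.

4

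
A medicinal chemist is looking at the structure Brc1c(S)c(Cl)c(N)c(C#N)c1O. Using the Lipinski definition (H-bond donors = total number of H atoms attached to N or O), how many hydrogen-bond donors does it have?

3

Donors: find every N or O and count the H atoms it carries.
  atom 8 (N): bond orders sum to 1 → 2 H
  atom 11 (N): bond orders sum to 3 → 0 H
  atom 13 (O): bond orders sum to 1 → 1 H
Lipinski HBD = 3.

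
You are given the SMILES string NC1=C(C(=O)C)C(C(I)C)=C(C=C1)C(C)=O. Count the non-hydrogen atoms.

Every atom symbol written in the SMILES (organic subset) is one heavy atom; implicit H are not written.
Heavy atoms by element → C:12, I:1, N:1, O:2.
Total: 16.

16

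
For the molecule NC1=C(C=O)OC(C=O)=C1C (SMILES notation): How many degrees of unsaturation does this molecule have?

Molecular formula: C7H7NO3.
DoU = (2C + 2 + N − H − X) / 2, where X is the halogen count and O/S are ignored.
    = (2·7 + 2 + 1 − 7 − 0) / 2 = 10 / 2 = 5.

5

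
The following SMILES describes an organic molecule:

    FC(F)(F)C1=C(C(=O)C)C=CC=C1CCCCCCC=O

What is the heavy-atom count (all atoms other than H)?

Every atom symbol written in the SMILES (organic subset) is one heavy atom; implicit H are not written.
Heavy atoms by element → C:16, F:3, O:2.
Total: 21.

21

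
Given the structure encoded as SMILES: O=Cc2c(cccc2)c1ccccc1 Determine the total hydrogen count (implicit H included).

Walk through each heavy atom and fill implicit hydrogens from standard valence (C 4, N 3, O 2, S 2, halogen 1); for lowercase aromatic atoms, an aromatic c carries 1 H when it has two neighbours and 0 H with three, and aromatic n carries 0 H:
  atom 1: O, bond orders sum to 2 (valence 2) → 0 H
  atom 2: C, bond orders sum to 3 (valence 4) → 1 H
  atom 3: aromatic c, 3 neighbours → 0 H
  atom 4: aromatic c, 3 neighbours → 0 H
  atom 5: aromatic c, 2 neighbours → 1 H
  atom 6: aromatic c, 2 neighbours → 1 H
  atom 7: aromatic c, 2 neighbours → 1 H
  atom 8: aromatic c, 2 neighbours → 1 H
  atom 9: aromatic c, 3 neighbours → 0 H
  atom 10: aromatic c, 2 neighbours → 1 H
  atom 11: aromatic c, 2 neighbours → 1 H
  atom 12: aromatic c, 2 neighbours → 1 H
  atom 13: aromatic c, 2 neighbours → 1 H
  atom 14: aromatic c, 2 neighbours → 1 H
Total hydrogens: 10.

10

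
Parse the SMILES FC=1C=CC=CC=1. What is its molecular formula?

Walk through each heavy atom and fill implicit hydrogens from standard valence (C 4, N 3, O 2, S 2, halogen 1):
  atom 1: F (halogen, monovalent) → 0 H
  atom 2: C, bond orders sum to 4 (valence 4) → 0 H
  atom 3: C, bond orders sum to 3 (valence 4) → 1 H
  atom 4: C, bond orders sum to 3 (valence 4) → 1 H
  atom 5: C, bond orders sum to 3 (valence 4) → 1 H
  atom 6: C, bond orders sum to 3 (valence 4) → 1 H
  atom 7: C, bond orders sum to 3 (valence 4) → 1 H
Totals → C:6, H:5, F:1.
In Hill order: C6H5F.

C6H5F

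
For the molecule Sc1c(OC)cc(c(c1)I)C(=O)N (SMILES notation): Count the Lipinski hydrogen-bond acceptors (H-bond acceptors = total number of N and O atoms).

3

N atoms: 1; O atoms: 2.
Lipinski HBA = 1 + 2 = 3.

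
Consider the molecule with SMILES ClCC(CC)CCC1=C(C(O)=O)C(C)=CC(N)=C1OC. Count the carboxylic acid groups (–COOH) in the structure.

The carboxylic acid motif appears at heavy-atom position 10 in the SMILES.
Other groups present: 1 ether, 1 primary amine.
Carboxylic acid count: 1.

1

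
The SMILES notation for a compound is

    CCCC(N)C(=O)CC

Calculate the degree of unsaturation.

1

Molecular formula: C7H15NO.
DoU = (2C + 2 + N − H − X) / 2, where X is the halogen count and O/S are ignored.
    = (2·7 + 2 + 1 − 15 − 0) / 2 = 2 / 2 = 1.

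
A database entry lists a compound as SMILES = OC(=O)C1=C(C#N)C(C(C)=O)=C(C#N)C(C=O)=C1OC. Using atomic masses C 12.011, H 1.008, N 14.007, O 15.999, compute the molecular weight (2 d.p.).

First, the molecular formula is C13H8N2O5 (counting implicit H from valence).
  C: 13 × 12.011 = 156.143
  H: 8 × 1.008 = 8.064
  N: 2 × 14.007 = 28.014
  O: 5 × 15.999 = 79.995
Sum: 13×12.011 + 8×1.008 + 2×14.007 + 5×15.999 = 272.216 → 272.22 g/mol.

272.22 g/mol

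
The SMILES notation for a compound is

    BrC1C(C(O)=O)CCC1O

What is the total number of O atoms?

Scan the SMILES for O atoms (remember two-letter symbols like Cl and Br are single atoms).
Oxygen count: 3.

3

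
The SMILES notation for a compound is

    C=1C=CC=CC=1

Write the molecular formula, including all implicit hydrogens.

Walk through each heavy atom and fill implicit hydrogens from standard valence (C 4, N 3, O 2, S 2, halogen 1):
  atom 1: C, bond orders sum to 3 (valence 4) → 1 H
  atom 2: C, bond orders sum to 3 (valence 4) → 1 H
  atom 3: C, bond orders sum to 3 (valence 4) → 1 H
  atom 4: C, bond orders sum to 3 (valence 4) → 1 H
  atom 5: C, bond orders sum to 3 (valence 4) → 1 H
  atom 6: C, bond orders sum to 3 (valence 4) → 1 H
Totals → C:6, H:6.

C6H6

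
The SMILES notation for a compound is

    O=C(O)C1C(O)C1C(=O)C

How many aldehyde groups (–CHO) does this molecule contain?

Scan the SMILES for the aldehyde motif — none present.
Groups that are present: 1 carboxylic acid, 1 hydroxyl, 1 ketone.

0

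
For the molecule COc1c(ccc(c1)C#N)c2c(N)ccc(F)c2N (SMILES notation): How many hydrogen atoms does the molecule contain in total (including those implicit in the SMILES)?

Walk through each heavy atom and fill implicit hydrogens from standard valence (C 4, N 3, O 2, S 2, halogen 1); for lowercase aromatic atoms, an aromatic c carries 1 H when it has two neighbours and 0 H with three, and aromatic n carries 0 H:
  atom 1: C, bond orders sum to 1 (valence 4) → 3 H
  atom 2: O, bond orders sum to 2 (valence 2) → 0 H
  atom 3: aromatic c, 3 neighbours → 0 H
  atom 4: aromatic c, 3 neighbours → 0 H
  atom 5: aromatic c, 2 neighbours → 1 H
  atom 6: aromatic c, 2 neighbours → 1 H
  atom 7: aromatic c, 3 neighbours → 0 H
  atom 8: aromatic c, 2 neighbours → 1 H
  atom 9: C, bond orders sum to 4 (valence 4) → 0 H
  atom 10: N, bond orders sum to 3 (valence 3) → 0 H
  atom 11: aromatic c, 3 neighbours → 0 H
  atom 12: aromatic c, 3 neighbours → 0 H
  atom 13: N, bond orders sum to 1 (valence 3) → 2 H
  atom 14: aromatic c, 2 neighbours → 1 H
  atom 15: aromatic c, 2 neighbours → 1 H
  atom 16: aromatic c, 3 neighbours → 0 H
  atom 17: F (halogen, monovalent) → 0 H
  atom 18: aromatic c, 3 neighbours → 0 H
  atom 19: N, bond orders sum to 1 (valence 3) → 2 H
Total hydrogens: 12.

12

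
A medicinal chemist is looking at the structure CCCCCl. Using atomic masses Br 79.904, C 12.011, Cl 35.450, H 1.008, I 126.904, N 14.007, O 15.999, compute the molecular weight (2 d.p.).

First, the molecular formula is C4H9Cl (counting implicit H from valence).
  C: 4 × 12.011 = 48.044
  Cl: 1 × 35.450 = 35.450
  H: 9 × 1.008 = 9.072
Sum: 4×12.011 + 1×35.450 + 9×1.008 = 92.566 → 92.57 g/mol.

92.57 g/mol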